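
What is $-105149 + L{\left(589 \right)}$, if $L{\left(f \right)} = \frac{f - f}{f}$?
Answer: $-105149$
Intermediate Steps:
$L{\left(f \right)} = 0$ ($L{\left(f \right)} = \frac{0}{f} = 0$)
$-105149 + L{\left(589 \right)} = -105149 + 0 = -105149$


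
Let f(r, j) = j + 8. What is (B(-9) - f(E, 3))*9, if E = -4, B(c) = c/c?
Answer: -90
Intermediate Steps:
B(c) = 1
f(r, j) = 8 + j
(B(-9) - f(E, 3))*9 = (1 - (8 + 3))*9 = (1 - 1*11)*9 = (1 - 11)*9 = -10*9 = -90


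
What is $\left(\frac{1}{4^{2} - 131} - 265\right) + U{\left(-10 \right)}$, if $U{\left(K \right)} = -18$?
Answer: $- \frac{32546}{115} \approx -283.01$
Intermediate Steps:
$\left(\frac{1}{4^{2} - 131} - 265\right) + U{\left(-10 \right)} = \left(\frac{1}{4^{2} - 131} - 265\right) - 18 = \left(\frac{1}{16 - 131} - 265\right) - 18 = \left(\frac{1}{-115} - 265\right) - 18 = \left(- \frac{1}{115} - 265\right) - 18 = - \frac{30476}{115} - 18 = - \frac{32546}{115}$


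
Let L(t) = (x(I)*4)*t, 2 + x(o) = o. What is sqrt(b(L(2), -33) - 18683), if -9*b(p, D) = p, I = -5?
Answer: I*sqrt(168091)/3 ≈ 136.66*I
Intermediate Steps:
x(o) = -2 + o
L(t) = -28*t (L(t) = ((-2 - 5)*4)*t = (-7*4)*t = -28*t)
b(p, D) = -p/9
sqrt(b(L(2), -33) - 18683) = sqrt(-(-28)*2/9 - 18683) = sqrt(-1/9*(-56) - 18683) = sqrt(56/9 - 18683) = sqrt(-168091/9) = I*sqrt(168091)/3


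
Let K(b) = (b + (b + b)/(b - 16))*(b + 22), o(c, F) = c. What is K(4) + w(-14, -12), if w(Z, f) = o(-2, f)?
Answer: 254/3 ≈ 84.667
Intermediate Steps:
w(Z, f) = -2
K(b) = (22 + b)*(b + 2*b/(-16 + b)) (K(b) = (b + (2*b)/(-16 + b))*(22 + b) = (b + 2*b/(-16 + b))*(22 + b) = (22 + b)*(b + 2*b/(-16 + b)))
K(4) + w(-14, -12) = 4*(-308 + 4**2 + 8*4)/(-16 + 4) - 2 = 4*(-308 + 16 + 32)/(-12) - 2 = 4*(-1/12)*(-260) - 2 = 260/3 - 2 = 254/3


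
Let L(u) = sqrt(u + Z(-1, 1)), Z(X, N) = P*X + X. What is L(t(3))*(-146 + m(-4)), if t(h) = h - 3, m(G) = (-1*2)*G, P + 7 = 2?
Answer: -276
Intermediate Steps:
P = -5 (P = -7 + 2 = -5)
m(G) = -2*G
t(h) = -3 + h
Z(X, N) = -4*X (Z(X, N) = -5*X + X = -4*X)
L(u) = sqrt(4 + u) (L(u) = sqrt(u - 4*(-1)) = sqrt(u + 4) = sqrt(4 + u))
L(t(3))*(-146 + m(-4)) = sqrt(4 + (-3 + 3))*(-146 - 2*(-4)) = sqrt(4 + 0)*(-146 + 8) = sqrt(4)*(-138) = 2*(-138) = -276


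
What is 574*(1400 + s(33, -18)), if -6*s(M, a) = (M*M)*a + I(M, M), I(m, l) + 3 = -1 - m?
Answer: 8047193/3 ≈ 2.6824e+6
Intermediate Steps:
I(m, l) = -4 - m (I(m, l) = -3 + (-1 - m) = -4 - m)
s(M, a) = ⅔ + M/6 - a*M²/6 (s(M, a) = -((M*M)*a + (-4 - M))/6 = -(M²*a + (-4 - M))/6 = -(a*M² + (-4 - M))/6 = -(-4 - M + a*M²)/6 = ⅔ + M/6 - a*M²/6)
574*(1400 + s(33, -18)) = 574*(1400 + (⅔ + (⅙)*33 - ⅙*(-18)*33²)) = 574*(1400 + (⅔ + 11/2 - ⅙*(-18)*1089)) = 574*(1400 + (⅔ + 11/2 + 3267)) = 574*(1400 + 19639/6) = 574*(28039/6) = 8047193/3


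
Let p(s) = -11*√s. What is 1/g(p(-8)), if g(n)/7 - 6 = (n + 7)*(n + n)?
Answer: I/(14*(-965*I + 154*√2)) ≈ -7.0432e-5 + 1.5896e-5*I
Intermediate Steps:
g(n) = 42 + 14*n*(7 + n) (g(n) = 42 + 7*((n + 7)*(n + n)) = 42 + 7*((7 + n)*(2*n)) = 42 + 7*(2*n*(7 + n)) = 42 + 14*n*(7 + n))
1/g(p(-8)) = 1/(42 + 14*(-22*I*√2)² + 98*(-22*I*√2)) = 1/(42 + 14*(-968) - 2156*I*√2) = 1/(42 - 13552 - 2156*I*√2) = 1/(-13510 - 2156*I*√2)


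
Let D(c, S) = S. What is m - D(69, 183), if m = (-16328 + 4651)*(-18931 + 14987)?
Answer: 46053905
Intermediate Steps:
m = 46054088 (m = -11677*(-3944) = 46054088)
m - D(69, 183) = 46054088 - 1*183 = 46054088 - 183 = 46053905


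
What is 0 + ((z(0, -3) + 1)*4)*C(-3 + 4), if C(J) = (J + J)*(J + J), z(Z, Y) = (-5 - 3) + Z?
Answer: -112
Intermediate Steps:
z(Z, Y) = -8 + Z
C(J) = 4*J² (C(J) = (2*J)*(2*J) = 4*J²)
0 + ((z(0, -3) + 1)*4)*C(-3 + 4) = 0 + (((-8 + 0) + 1)*4)*(4*(-3 + 4)²) = 0 + ((-8 + 1)*4)*(4*1²) = 0 + (-7*4)*(4*1) = 0 - 28*4 = 0 - 112 = -112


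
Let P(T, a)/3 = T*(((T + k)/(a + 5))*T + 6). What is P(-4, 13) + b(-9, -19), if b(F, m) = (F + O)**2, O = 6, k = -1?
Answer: -229/3 ≈ -76.333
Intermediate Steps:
P(T, a) = 3*T*(6 + T*(-1 + T)/(5 + a)) (P(T, a) = 3*(T*(((T - 1)/(a + 5))*T + 6)) = 3*(T*(((-1 + T)/(5 + a))*T + 6)) = 3*(T*(T*(-1 + T)/(5 + a) + 6)) = 3*(T*(6 + T*(-1 + T)/(5 + a))) = 3*T*(6 + T*(-1 + T)/(5 + a)))
b(F, m) = (6 + F)**2 (b(F, m) = (F + 6)**2 = (6 + F)**2)
P(-4, 13) + b(-9, -19) = 3*(-4)*(30 + (-4)**2 - 1*(-4) + 6*13)/(5 + 13) + (6 - 9)**2 = 3*(-4)*(30 + 16 + 4 + 78)/18 + (-3)**2 = 3*(-4)*(1/18)*128 + 9 = -256/3 + 9 = -229/3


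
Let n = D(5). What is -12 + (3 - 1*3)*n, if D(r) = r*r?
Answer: -12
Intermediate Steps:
D(r) = r²
n = 25 (n = 5² = 25)
-12 + (3 - 1*3)*n = -12 + (3 - 1*3)*25 = -12 + (3 - 3)*25 = -12 + 0*25 = -12 + 0 = -12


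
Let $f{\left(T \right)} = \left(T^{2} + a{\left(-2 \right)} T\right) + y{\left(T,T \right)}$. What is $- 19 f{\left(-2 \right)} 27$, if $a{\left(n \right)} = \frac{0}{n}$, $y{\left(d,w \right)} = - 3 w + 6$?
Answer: $-8208$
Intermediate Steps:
$y{\left(d,w \right)} = 6 - 3 w$
$a{\left(n \right)} = 0$
$f{\left(T \right)} = 6 + T^{2} - 3 T$ ($f{\left(T \right)} = \left(T^{2} + 0 T\right) - \left(-6 + 3 T\right) = \left(T^{2} + 0\right) - \left(-6 + 3 T\right) = T^{2} - \left(-6 + 3 T\right) = 6 + T^{2} - 3 T$)
$- 19 f{\left(-2 \right)} 27 = - 19 \left(6 + \left(-2\right)^{2} - -6\right) 27 = - 19 \left(6 + 4 + 6\right) 27 = \left(-19\right) 16 \cdot 27 = \left(-304\right) 27 = -8208$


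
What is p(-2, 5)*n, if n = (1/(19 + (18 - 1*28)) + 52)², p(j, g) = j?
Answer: -439922/81 ≈ -5431.1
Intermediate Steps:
n = 219961/81 (n = (1/(19 + (18 - 28)) + 52)² = (1/(19 - 10) + 52)² = (1/9 + 52)² = (⅑ + 52)² = (469/9)² = 219961/81 ≈ 2715.6)
p(-2, 5)*n = -2*219961/81 = -439922/81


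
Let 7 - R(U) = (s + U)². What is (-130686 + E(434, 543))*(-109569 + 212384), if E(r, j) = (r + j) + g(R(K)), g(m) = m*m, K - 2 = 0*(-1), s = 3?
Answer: -13302718775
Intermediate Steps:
K = 2 (K = 2 + 0*(-1) = 2 + 0 = 2)
R(U) = 7 - (3 + U)²
g(m) = m²
E(r, j) = 324 + j + r (E(r, j) = (r + j) + (7 - (3 + 2)²)² = (j + r) + (7 - 1*5²)² = (j + r) + (7 - 1*25)² = (j + r) + (7 - 25)² = (j + r) + (-18)² = (j + r) + 324 = 324 + j + r)
(-130686 + E(434, 543))*(-109569 + 212384) = (-130686 + (324 + 543 + 434))*(-109569 + 212384) = (-130686 + 1301)*102815 = -129385*102815 = -13302718775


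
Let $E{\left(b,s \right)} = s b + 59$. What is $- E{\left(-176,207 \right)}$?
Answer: $36373$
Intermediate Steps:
$E{\left(b,s \right)} = 59 + b s$ ($E{\left(b,s \right)} = b s + 59 = 59 + b s$)
$- E{\left(-176,207 \right)} = - (59 - 36432) = \left(-1\right) \left(-36373\right) = 36373$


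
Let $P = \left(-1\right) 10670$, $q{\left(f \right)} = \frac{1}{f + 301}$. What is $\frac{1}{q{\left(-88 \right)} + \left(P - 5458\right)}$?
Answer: $- \frac{213}{3435263} \approx -6.2004 \cdot 10^{-5}$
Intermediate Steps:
$q{\left(f \right)} = \frac{1}{301 + f}$
$P = -10670$
$\frac{1}{q{\left(-88 \right)} + \left(P - 5458\right)} = \frac{1}{\frac{1}{301 - 88} - 16128} = \frac{1}{\frac{1}{213} - 16128} = \frac{1}{- \frac{3435263}{213}} = - \frac{213}{3435263}$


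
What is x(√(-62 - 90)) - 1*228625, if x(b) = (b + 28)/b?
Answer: -228624 - 7*I*√38/19 ≈ -2.2862e+5 - 2.2711*I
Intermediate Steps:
x(b) = (28 + b)/b
x(√(-62 - 90)) - 1*228625 = (28 + √(-62 - 90))/(√(-62 - 90)) - 1*228625 = (28 + √(-152))/(√(-152)) - 228625 = (28 + 2*I*√38)/((2*I*√38)) - 228625 = (-I*√38/76)*(28 + 2*I*√38) - 228625 = -I*√38*(28 + 2*I*√38)/76 - 228625 = -228625 - I*√38*(28 + 2*I*√38)/76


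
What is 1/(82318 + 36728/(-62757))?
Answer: 62757/5165993998 ≈ 1.2148e-5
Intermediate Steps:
1/(82318 + 36728/(-62757)) = 1/(82318 + 36728*(-1/62757)) = 1/(82318 - 36728/62757) = 1/(5165993998/62757) = 62757/5165993998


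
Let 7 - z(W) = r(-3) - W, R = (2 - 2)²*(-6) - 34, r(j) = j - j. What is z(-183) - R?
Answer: -142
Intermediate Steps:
r(j) = 0
R = -34 (R = 0²*(-6) - 34 = 0*(-6) - 34 = 0 - 34 = -34)
z(W) = 7 + W (z(W) = 7 - (0 - W) = 7 - (-1)*W = 7 + W)
z(-183) - R = (7 - 183) - 1*(-34) = -176 + 34 = -142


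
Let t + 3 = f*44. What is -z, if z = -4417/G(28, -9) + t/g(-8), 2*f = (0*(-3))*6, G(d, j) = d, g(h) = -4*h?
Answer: 5051/32 ≈ 157.84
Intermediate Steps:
f = 0 (f = ((0*(-3))*6)/2 = (0*6)/2 = (1/2)*0 = 0)
t = -3 (t = -3 + 0*44 = -3 + 0 = -3)
z = -5051/32 (z = -4417/28 - 3/((-4*(-8))) = -4417*1/28 - 3/32 = -631/4 - 3*1/32 = -631/4 - 3/32 = -5051/32 ≈ -157.84)
-z = -1*(-5051/32) = 5051/32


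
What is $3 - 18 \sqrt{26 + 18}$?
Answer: $3 - 36 \sqrt{11} \approx -116.4$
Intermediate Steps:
$3 - 18 \sqrt{26 + 18} = 3 - 18 \sqrt{44} = 3 - 18 \cdot 2 \sqrt{11} = 3 - 36 \sqrt{11}$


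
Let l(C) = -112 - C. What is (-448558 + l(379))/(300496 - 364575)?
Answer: 449049/64079 ≈ 7.0077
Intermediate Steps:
(-448558 + l(379))/(300496 - 364575) = (-448558 + (-112 - 1*379))/(300496 - 364575) = (-448558 + (-112 - 379))/(-64079) = (-448558 - 491)*(-1/64079) = -449049*(-1/64079) = 449049/64079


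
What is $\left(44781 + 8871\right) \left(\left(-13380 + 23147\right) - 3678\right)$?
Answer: $326687028$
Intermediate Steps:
$\left(44781 + 8871\right) \left(\left(-13380 + 23147\right) - 3678\right) = 53652 \left(9767 - 3678\right) = 53652 \cdot 6089 = 326687028$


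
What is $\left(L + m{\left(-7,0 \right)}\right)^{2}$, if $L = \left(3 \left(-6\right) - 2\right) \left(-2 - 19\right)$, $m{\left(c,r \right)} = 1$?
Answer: $177241$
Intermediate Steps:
$L = 420$ ($L = \left(-18 - 2\right) \left(-21\right) = \left(-20\right) \left(-21\right) = 420$)
$\left(L + m{\left(-7,0 \right)}\right)^{2} = \left(420 + 1\right)^{2} = 421^{2} = 177241$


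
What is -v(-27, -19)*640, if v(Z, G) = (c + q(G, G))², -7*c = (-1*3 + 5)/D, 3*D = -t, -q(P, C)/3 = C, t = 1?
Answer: -104976000/49 ≈ -2.1424e+6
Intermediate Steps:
q(P, C) = -3*C
D = -⅓ (D = (-1*1)/3 = (⅓)*(-1) = -⅓ ≈ -0.33333)
c = 6/7 (c = -(-1*3 + 5)/(7*(-⅓)) = -(-3 + 5)*(-3)/7 = -2*(-3)/7 = -⅐*(-6) = 6/7 ≈ 0.85714)
v(Z, G) = (6/7 - 3*G)²
-v(-27, -19)*640 = -9*(-2 + 7*(-19))²/49*640 = -9*(-2 - 133)²/49*640 = -9*(-135)²/49*640 = -9*18225/49*640 = -1*164025/49*640 = -164025/49*640 = -104976000/49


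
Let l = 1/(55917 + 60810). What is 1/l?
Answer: 116727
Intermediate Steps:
l = 1/116727 ≈ 8.5670e-6
1/l = 1/(1/116727) = 116727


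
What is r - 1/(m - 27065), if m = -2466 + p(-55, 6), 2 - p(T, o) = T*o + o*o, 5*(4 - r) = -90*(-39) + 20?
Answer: -20522969/29235 ≈ -702.00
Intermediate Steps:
r = -702 (r = 4 - (-90*(-39) + 20)/5 = 4 - (3510 + 20)/5 = 4 - ⅕*3530 = 4 - 706 = -702)
p(T, o) = 2 - o² - T*o (p(T, o) = 2 - (T*o + o*o) = 2 - (T*o + o²) = 2 - (o² + T*o) = 2 + (-o² - T*o) = 2 - o² - T*o)
m = -2170 (m = -2466 + (2 - 1*6² - 1*(-55)*6) = -2466 + (2 - 1*36 + 330) = -2466 + (2 - 36 + 330) = -2466 + 296 = -2170)
r - 1/(m - 27065) = -702 - 1/(-2170 - 27065) = -702 - 1/(-29235) = -702 - 1*(-1/29235) = -702 + 1/29235 = -20522969/29235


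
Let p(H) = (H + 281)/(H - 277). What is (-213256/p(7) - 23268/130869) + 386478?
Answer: 51161518741/87246 ≈ 5.8641e+5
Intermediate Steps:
p(H) = (281 + H)/(-277 + H)
(-213256/p(7) - 23268/130869) + 386478 = (-213256*(-277 + 7)/(281 + 7) - 23268/130869) + 386478 = (-213256/(288/(-270)) - 23268*1/130869) + 386478 = (-213256/((-1/270*288)) - 7756/43623) + 386478 = (-213256/(-16/15) - 7756/43623) + 386478 = (-213256*(-15/16) - 7756/43623) + 386478 = (399855/2 - 7756/43623) + 386478 = 17442859153/87246 + 386478 = 51161518741/87246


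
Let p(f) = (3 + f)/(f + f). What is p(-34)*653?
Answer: 20243/68 ≈ 297.69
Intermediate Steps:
p(f) = (3 + f)/(2*f) (p(f) = (3 + f)/((2*f)) = (3 + f)*(1/(2*f)) = (3 + f)/(2*f))
p(-34)*653 = ((½)*(3 - 34)/(-34))*653 = ((½)*(-1/34)*(-31))*653 = (31/68)*653 = 20243/68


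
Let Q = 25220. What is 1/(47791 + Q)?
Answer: 1/73011 ≈ 1.3697e-5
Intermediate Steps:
1/(47791 + Q) = 1/(47791 + 25220) = 1/73011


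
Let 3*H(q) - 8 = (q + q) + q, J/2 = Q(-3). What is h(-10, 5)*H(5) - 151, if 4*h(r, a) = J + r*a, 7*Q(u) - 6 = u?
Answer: -5149/21 ≈ -245.19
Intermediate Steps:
Q(u) = 6/7 + u/7
J = 6/7 (J = 2*(6/7 + (⅐)*(-3)) = 2*(6/7 - 3/7) = 2*(3/7) = 6/7 ≈ 0.85714)
H(q) = 8/3 + q (H(q) = 8/3 + ((q + q) + q)/3 = 8/3 + (2*q + q)/3 = 8/3 + (3*q)/3 = 8/3 + q)
h(r, a) = 3/14 + a*r/4 (h(r, a) = (6/7 + r*a)/4 = (6/7 + a*r)/4 = 3/14 + a*r/4)
h(-10, 5)*H(5) - 151 = (3/14 + (¼)*5*(-10))*(8/3 + 5) - 151 = (3/14 - 25/2)*(23/3) - 151 = -86/7*23/3 - 151 = -1978/21 - 151 = -5149/21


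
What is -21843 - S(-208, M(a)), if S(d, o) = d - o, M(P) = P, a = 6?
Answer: -21629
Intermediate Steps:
-21843 - S(-208, M(a)) = -21843 - (-208 - 1*6) = -21843 - (-208 - 6) = -21843 - 1*(-214) = -21843 + 214 = -21629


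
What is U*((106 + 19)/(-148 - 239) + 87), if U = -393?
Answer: -4394264/129 ≈ -34064.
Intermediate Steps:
U*((106 + 19)/(-148 - 239) + 87) = -393*((106 + 19)/(-148 - 239) + 87) = -393*(125/(-387) + 87) = -393*(125*(-1/387) + 87) = -393*(-125/387 + 87) = -393*33544/387 = -4394264/129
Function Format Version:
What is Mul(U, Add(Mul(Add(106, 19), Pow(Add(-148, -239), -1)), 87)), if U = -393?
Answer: Rational(-4394264, 129) ≈ -34064.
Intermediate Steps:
Mul(U, Add(Mul(Add(106, 19), Pow(Add(-148, -239), -1)), 87)) = Mul(-393, Add(Mul(Add(106, 19), Pow(Add(-148, -239), -1)), 87)) = Mul(-393, Add(Mul(125, Pow(-387, -1)), 87)) = Mul(-393, Add(Mul(125, Rational(-1, 387)), 87)) = Mul(-393, Add(Rational(-125, 387), 87)) = Mul(-393, Rational(33544, 387)) = Rational(-4394264, 129)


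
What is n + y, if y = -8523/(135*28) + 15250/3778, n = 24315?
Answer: 19292448317/793380 ≈ 24317.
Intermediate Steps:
y = 1413617/793380 (y = -8523/3780 + 15250*(1/3778) = -8523*1/3780 + 7625/1889 = -947/420 + 7625/1889 = 1413617/793380 ≈ 1.7818)
n + y = 24315 + 1413617/793380 = 19292448317/793380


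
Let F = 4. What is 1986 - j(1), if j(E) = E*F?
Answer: 1982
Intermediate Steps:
j(E) = 4*E (j(E) = E*4 = 4*E)
1986 - j(1) = 1986 - 4 = 1982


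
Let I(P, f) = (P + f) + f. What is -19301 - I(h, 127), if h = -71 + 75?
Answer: -19559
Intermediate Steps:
h = 4
I(P, f) = P + 2*f
-19301 - I(h, 127) = -19301 - (4 + 2*127) = -19301 - (4 + 254) = -19301 - 1*258 = -19301 - 258 = -19559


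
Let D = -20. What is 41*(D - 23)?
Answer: -1763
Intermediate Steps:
41*(D - 23) = 41*(-20 - 23) = 41*(-43) = -1763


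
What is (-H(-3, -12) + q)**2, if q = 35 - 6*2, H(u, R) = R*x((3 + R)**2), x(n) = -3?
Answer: 169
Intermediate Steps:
H(u, R) = -3*R (H(u, R) = R*(-3) = -3*R)
q = 23 (q = 35 - 1*12 = 35 - 12 = 23)
(-H(-3, -12) + q)**2 = (-(-3)*(-12) + 23)**2 = (-1*36 + 23)**2 = (-36 + 23)**2 = (-13)**2 = 169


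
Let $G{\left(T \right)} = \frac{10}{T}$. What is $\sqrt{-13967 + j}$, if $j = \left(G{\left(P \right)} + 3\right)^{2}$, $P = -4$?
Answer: $\frac{i \sqrt{55867}}{2} \approx 118.18 i$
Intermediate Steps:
$j = \frac{1}{4}$ ($j = \left(\frac{10}{-4} + 3\right)^{2} = \left(10 \left(- \frac{1}{4}\right) + 3\right)^{2} = \left(- \frac{5}{2} + 3\right)^{2} = \left(\frac{1}{2}\right)^{2} = \frac{1}{4} \approx 0.25$)
$\sqrt{-13967 + j} = \sqrt{-13967 + \frac{1}{4}} = \sqrt{- \frac{55867}{4}} = \frac{i \sqrt{55867}}{2}$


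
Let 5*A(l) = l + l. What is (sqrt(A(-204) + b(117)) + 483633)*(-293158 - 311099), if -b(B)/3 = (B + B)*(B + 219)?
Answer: -292238625681 - 1208514*I*sqrt(1474710)/5 ≈ -2.9224e+11 - 2.9352e+8*I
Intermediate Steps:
b(B) = -6*B*(219 + B) (b(B) = -3*(B + B)*(B + 219) = -3*2*B*(219 + B) = -6*B*(219 + B))
A(l) = 2*l/5 (A(l) = (l + l)/5 = (2*l)/5 = 2*l/5)
(sqrt(A(-204) + b(117)) + 483633)*(-293158 - 311099) = (sqrt((2/5)*(-204) - 6*117*(219 + 117)) + 483633)*(-293158 - 311099) = (sqrt(-408/5 - 6*117*336) + 483633)*(-604257) = (sqrt(-408/5 - 235872) + 483633)*(-604257) = (sqrt(-1179768/5) + 483633)*(-604257) = (2*I*sqrt(1474710)/5 + 483633)*(-604257) = (483633 + 2*I*sqrt(1474710)/5)*(-604257) = -292238625681 - 1208514*I*sqrt(1474710)/5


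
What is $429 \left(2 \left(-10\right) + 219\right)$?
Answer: $85371$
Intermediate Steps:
$429 \left(2 \left(-10\right) + 219\right) = 429 \left(-20 + 219\right) = 429 \cdot 199 = 85371$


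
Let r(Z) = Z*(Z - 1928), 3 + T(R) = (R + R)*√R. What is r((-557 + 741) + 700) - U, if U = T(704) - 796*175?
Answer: -783593 - 11264*√11 ≈ -8.2095e+5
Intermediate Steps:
T(R) = -3 + 2*R^(3/2) (T(R) = -3 + (R + R)*√R = -3 + (2*R)*√R = -3 + 2*R^(3/2))
r(Z) = Z*(-1928 + Z)
U = -139303 + 11264*√11 (U = (-3 + 2*704^(3/2)) - 796*175 = (-3 + 2*(5632*√11)) - 1*139300 = (-3 + 11264*√11) - 139300 = -139303 + 11264*√11 ≈ -1.0194e+5)
r((-557 + 741) + 700) - U = ((-557 + 741) + 700)*(-1928 + ((-557 + 741) + 700)) - (-139303 + 11264*√11) = (184 + 700)*(-1928 + (184 + 700)) + (139303 - 11264*√11) = 884*(-1928 + 884) + (139303 - 11264*√11) = 884*(-1044) + (139303 - 11264*√11) = -922896 + (139303 - 11264*√11) = -783593 - 11264*√11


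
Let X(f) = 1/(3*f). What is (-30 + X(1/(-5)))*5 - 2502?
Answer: -7981/3 ≈ -2660.3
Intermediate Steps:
X(f) = 1/(3*f)
(-30 + X(1/(-5)))*5 - 2502 = (-30 + 1/(3*(1/(-5))))*5 - 2502 = (-30 + 1/(3*(-1/5)))*5 - 2502 = (-30 + (1/3)*(-5))*5 - 2502 = (-30 - 5/3)*5 - 2502 = -95/3*5 - 2502 = -475/3 - 2502 = -7981/3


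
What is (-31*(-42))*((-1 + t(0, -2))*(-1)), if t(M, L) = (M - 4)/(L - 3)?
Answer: 1302/5 ≈ 260.40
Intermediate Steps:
t(M, L) = (-4 + M)/(-3 + L)
(-31*(-42))*((-1 + t(0, -2))*(-1)) = (-31*(-42))*((-1 + (-4 + 0)/(-3 - 2))*(-1)) = 1302*((-1 - 4/(-5))*(-1)) = 1302*((-1 - ⅕*(-4))*(-1)) = 1302*((-1 + ⅘)*(-1)) = 1302*(-⅕*(-1)) = 1302*(⅕) = 1302/5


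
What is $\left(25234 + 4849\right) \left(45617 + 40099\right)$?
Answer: $2578594428$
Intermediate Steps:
$\left(25234 + 4849\right) \left(45617 + 40099\right) = 30083 \cdot 85716 = 2578594428$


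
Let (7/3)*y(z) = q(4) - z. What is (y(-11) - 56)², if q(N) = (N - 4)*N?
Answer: 128881/49 ≈ 2630.2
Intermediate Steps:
q(N) = N*(-4 + N) (q(N) = (-4 + N)*N = N*(-4 + N))
y(z) = -3*z/7 (y(z) = 3*(4*(-4 + 4) - z)/7 = 3*(4*0 - z)/7 = 3*(0 - z)/7 = 3*(-z)/7 = -3*z/7)
(y(-11) - 56)² = (-3/7*(-11) - 56)² = (33/7 - 56)² = (-359/7)² = 128881/49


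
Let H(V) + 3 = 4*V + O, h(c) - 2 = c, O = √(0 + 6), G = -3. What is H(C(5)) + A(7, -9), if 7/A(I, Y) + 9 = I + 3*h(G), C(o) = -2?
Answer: -62/5 + √6 ≈ -9.9505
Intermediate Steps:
O = √6 ≈ 2.4495
h(c) = 2 + c
H(V) = -3 + √6 + 4*V (H(V) = -3 + (4*V + √6) = -3 + (√6 + 4*V) = -3 + √6 + 4*V)
A(I, Y) = 7/(-12 + I) (A(I, Y) = 7/(-9 + (I + 3*(2 - 3))) = 7/(-9 + (I + 3*(-1))) = 7/(-9 + (I - 3)) = 7/(-9 + (-3 + I)) = 7/(-12 + I))
H(C(5)) + A(7, -9) = (-3 + √6 + 4*(-2)) + 7/(-12 + 7) = (-3 + √6 - 8) + 7/(-5) = (-11 + √6) + 7*(-⅕) = (-11 + √6) - 7/5 = -62/5 + √6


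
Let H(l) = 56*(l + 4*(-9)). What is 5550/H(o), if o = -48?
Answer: -925/784 ≈ -1.1798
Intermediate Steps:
H(l) = -2016 + 56*l (H(l) = 56*(l - 36) = 56*(-36 + l) = -2016 + 56*l)
5550/H(o) = 5550/(-2016 + 56*(-48)) = 5550/(-2016 - 2688) = 5550/(-4704) = 5550*(-1/4704) = -925/784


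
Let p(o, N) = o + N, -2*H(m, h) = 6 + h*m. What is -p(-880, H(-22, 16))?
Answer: 707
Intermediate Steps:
H(m, h) = -3 - h*m/2 (H(m, h) = -(6 + h*m)/2 = -3 - h*m/2)
p(o, N) = N + o
-p(-880, H(-22, 16)) = -((-3 - ½*16*(-22)) - 880) = -((-3 + 176) - 880) = -(173 - 880) = -1*(-707) = 707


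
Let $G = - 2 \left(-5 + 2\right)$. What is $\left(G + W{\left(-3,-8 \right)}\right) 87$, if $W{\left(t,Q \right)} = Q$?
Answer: $-174$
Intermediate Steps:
$G = 6$ ($G = \left(-2\right) \left(-3\right) = 6$)
$\left(G + W{\left(-3,-8 \right)}\right) 87 = \left(6 - 8\right) 87 = \left(-2\right) 87 = -174$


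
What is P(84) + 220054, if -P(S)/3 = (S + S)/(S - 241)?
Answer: 34548982/157 ≈ 2.2006e+5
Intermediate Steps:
P(S) = -6*S/(-241 + S) (P(S) = -3*(S + S)/(S - 241) = -3*2*S/(-241 + S) = -6*S/(-241 + S))
P(84) + 220054 = -6*84/(-241 + 84) + 220054 = -6*84/(-157) + 220054 = -6*84*(-1/157) + 220054 = 504/157 + 220054 = 34548982/157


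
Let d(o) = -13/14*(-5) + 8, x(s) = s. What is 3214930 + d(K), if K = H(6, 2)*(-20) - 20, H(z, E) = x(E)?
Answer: 45009197/14 ≈ 3.2149e+6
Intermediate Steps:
H(z, E) = E
K = -60 (K = 2*(-20) - 20 = -40 - 20 = -60)
d(o) = 177/14 (d(o) = -13*1/14*(-5) + 8 = -13/14*(-5) + 8 = 65/14 + 8 = 177/14)
3214930 + d(K) = 3214930 + 177/14 = 45009197/14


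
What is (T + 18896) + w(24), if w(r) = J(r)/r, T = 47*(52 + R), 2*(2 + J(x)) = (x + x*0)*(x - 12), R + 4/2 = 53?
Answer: 284915/12 ≈ 23743.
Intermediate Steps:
R = 51 (R = -2 + 53 = 51)
J(x) = -2 + x*(-12 + x)/2 (J(x) = -2 + ((x + x*0)*(x - 12))/2 = -2 + ((x + 0)*(-12 + x))/2 = -2 + (x*(-12 + x))/2 = -2 + x*(-12 + x)/2)
T = 4841 (T = 47*(52 + 51) = 47*103 = 4841)
w(r) = (-2 + r**2/2 - 6*r)/r
(T + 18896) + w(24) = (4841 + 18896) + (-6 + (1/2)*24 - 2/24) = 23737 + (-6 + 12 - 2*1/24) = 23737 + (-6 + 12 - 1/12) = 23737 + 71/12 = 284915/12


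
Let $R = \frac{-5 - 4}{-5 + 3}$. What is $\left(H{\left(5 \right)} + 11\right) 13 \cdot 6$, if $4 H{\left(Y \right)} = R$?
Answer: $\frac{3783}{4} \approx 945.75$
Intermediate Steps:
$R = \frac{9}{2}$ ($R = - \frac{9}{-2} = \left(-9\right) \left(- \frac{1}{2}\right) = \frac{9}{2} \approx 4.5$)
$H{\left(Y \right)} = \frac{9}{8}$ ($H{\left(Y \right)} = \frac{1}{4} \cdot \frac{9}{2} = \frac{9}{8}$)
$\left(H{\left(5 \right)} + 11\right) 13 \cdot 6 = \left(\frac{9}{8} + 11\right) 13 \cdot 6 = \frac{97}{8} \cdot 13 \cdot 6 = \frac{1261}{8} \cdot 6 = \frac{3783}{4}$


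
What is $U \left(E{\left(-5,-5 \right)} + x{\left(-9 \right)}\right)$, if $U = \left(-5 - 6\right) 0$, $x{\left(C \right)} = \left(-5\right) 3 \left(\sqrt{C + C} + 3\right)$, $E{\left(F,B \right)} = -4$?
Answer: $0$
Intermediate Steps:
$x{\left(C \right)} = -45 - 15 \sqrt{2} \sqrt{C}$ ($x{\left(C \right)} = - 15 \left(\sqrt{2 C} + 3\right) = - 15 \left(\sqrt{2} \sqrt{C} + 3\right) = - 15 \left(3 + \sqrt{2} \sqrt{C}\right) = -45 - 15 \sqrt{2} \sqrt{C}$)
$U = 0$ ($U = \left(-11\right) 0 = 0$)
$U \left(E{\left(-5,-5 \right)} + x{\left(-9 \right)}\right) = 0 \left(-4 - \left(45 + 15 \sqrt{2} \sqrt{-9}\right)\right) = 0 \left(-4 - \left(45 + 15 \sqrt{2} \cdot 3 i\right)\right) = 0 \left(-4 - \left(45 + 45 i \sqrt{2}\right)\right) = 0 \left(-49 - 45 i \sqrt{2}\right) = 0$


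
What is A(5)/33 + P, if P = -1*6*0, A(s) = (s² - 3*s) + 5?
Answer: 5/11 ≈ 0.45455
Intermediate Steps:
A(s) = 5 + s² - 3*s
P = 0 (P = -6*0 = 0)
A(5)/33 + P = (5 + 5² - 3*5)/33 + 0 = (5 + 25 - 15)*(1/33) + 0 = 15*(1/33) + 0 = 5/11 + 0 = 5/11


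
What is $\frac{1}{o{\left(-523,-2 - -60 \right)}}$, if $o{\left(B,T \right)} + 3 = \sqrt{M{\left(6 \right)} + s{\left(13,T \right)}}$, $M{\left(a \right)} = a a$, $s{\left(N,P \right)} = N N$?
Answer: $\frac{3}{196} + \frac{\sqrt{205}}{196} \approx 0.088356$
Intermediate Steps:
$s{\left(N,P \right)} = N^{2}$
$M{\left(a \right)} = a^{2}$
$o{\left(B,T \right)} = -3 + \sqrt{205}$ ($o{\left(B,T \right)} = -3 + \sqrt{6^{2} + 13^{2}} = -3 + \sqrt{36 + 169} = -3 + \sqrt{205}$)
$\frac{1}{o{\left(-523,-2 - -60 \right)}} = \frac{1}{-3 + \sqrt{205}}$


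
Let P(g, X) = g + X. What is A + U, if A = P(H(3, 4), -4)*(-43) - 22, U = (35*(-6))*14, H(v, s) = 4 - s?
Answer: -2790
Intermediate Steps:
P(g, X) = X + g
U = -2940 (U = -210*14 = -2940)
A = 150 (A = (-4 + (4 - 1*4))*(-43) - 22 = (-4 + (4 - 4))*(-43) - 22 = (-4 + 0)*(-43) - 22 = -4*(-43) - 22 = 172 - 22 = 150)
A + U = 150 - 2940 = -2790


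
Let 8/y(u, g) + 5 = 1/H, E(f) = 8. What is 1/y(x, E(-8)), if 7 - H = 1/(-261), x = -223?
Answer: -8879/14624 ≈ -0.60715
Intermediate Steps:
H = 1828/261 (H = 7 - 1/(-261) = 7 - 1*(-1/261) = 7 + 1/261 = 1828/261 ≈ 7.0038)
y(u, g) = -14624/8879 (y(u, g) = 8/(-5 + 1/(1828/261)) = 8/(-5 + 261/1828) = 8/(-8879/1828) = 8*(-1828/8879) = -14624/8879)
1/y(x, E(-8)) = 1/(-14624/8879) = -8879/14624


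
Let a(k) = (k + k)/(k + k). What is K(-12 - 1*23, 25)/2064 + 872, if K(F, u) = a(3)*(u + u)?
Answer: 899929/1032 ≈ 872.02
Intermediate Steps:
a(k) = 1 (a(k) = (2*k)/((2*k)) = (2*k)*(1/(2*k)) = 1)
K(F, u) = 2*u (K(F, u) = 1*(u + u) = 1*(2*u) = 2*u)
K(-12 - 1*23, 25)/2064 + 872 = (2*25)/2064 + 872 = 50*(1/2064) + 872 = 25/1032 + 872 = 899929/1032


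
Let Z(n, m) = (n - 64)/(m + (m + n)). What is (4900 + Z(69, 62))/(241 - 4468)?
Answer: -315235/271937 ≈ -1.1592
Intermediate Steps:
Z(n, m) = (-64 + n)/(n + 2*m)
(4900 + Z(69, 62))/(241 - 4468) = (4900 + (-64 + 69)/(69 + 2*62))/(241 - 4468) = (4900 + 5/(69 + 124))/(-4227) = (4900 + 5/193)*(-1/4227) = (945705/193)*(-1/4227) = -315235/271937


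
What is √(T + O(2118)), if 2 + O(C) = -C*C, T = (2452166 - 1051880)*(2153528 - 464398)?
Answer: 29*√2812438294 ≈ 1.5379e+6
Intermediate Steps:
T = 2365265091180 (T = 1400286*1689130 = 2365265091180)
O(C) = -2 - C² (O(C) = -2 - C*C = -2 - C²)
√(T + O(2118)) = √(2365265091180 + (-2 - 1*2118²)) = √(2365265091180 + (-2 - 1*4485924)) = √(2365265091180 + (-2 - 4485924)) = √(2365265091180 - 4485926) = √2365260605254 = 29*√2812438294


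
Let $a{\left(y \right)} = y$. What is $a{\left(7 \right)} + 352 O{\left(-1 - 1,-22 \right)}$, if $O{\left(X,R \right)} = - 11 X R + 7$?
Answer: $-167897$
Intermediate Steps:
$O{\left(X,R \right)} = 7 - 11 R X$ ($O{\left(X,R \right)} = - 11 R X + 7 = 7 - 11 R X$)
$a{\left(7 \right)} + 352 O{\left(-1 - 1,-22 \right)} = 7 + 352 \left(7 - - 242 \left(-1 - 1\right)\right) = 7 + 352 \left(7 - \left(-242\right) \left(-2\right)\right) = 7 + 352 \left(7 - 484\right) = 7 + 352 \left(-477\right) = 7 - 167904 = -167897$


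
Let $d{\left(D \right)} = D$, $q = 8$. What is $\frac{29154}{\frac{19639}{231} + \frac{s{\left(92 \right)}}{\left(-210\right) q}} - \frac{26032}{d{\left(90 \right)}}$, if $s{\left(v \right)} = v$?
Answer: $\frac{951985168}{17663715} \approx 53.895$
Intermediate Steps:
$\frac{29154}{\frac{19639}{231} + \frac{s{\left(92 \right)}}{\left(-210\right) q}} - \frac{26032}{d{\left(90 \right)}} = \frac{29154}{\frac{19639}{231} + \frac{92}{\left(-210\right) 8}} - \frac{26032}{90} = \frac{29154}{19639 \cdot \frac{1}{231} + \frac{92}{-1680}} - \frac{13016}{45} = \frac{29154}{\frac{19639}{231} + 92 \left(- \frac{1}{1680}\right)} - \frac{13016}{45} = \frac{29154}{\frac{19639}{231} - \frac{23}{420}} - \frac{13016}{45} = \frac{29154}{\frac{392527}{4620}} - \frac{13016}{45} = 29154 \cdot \frac{4620}{392527} - \frac{13016}{45} = \frac{134691480}{392527} - \frac{13016}{45} = \frac{951985168}{17663715}$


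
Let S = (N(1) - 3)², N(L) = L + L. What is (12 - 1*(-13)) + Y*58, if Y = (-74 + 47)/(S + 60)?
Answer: -41/61 ≈ -0.67213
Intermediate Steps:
N(L) = 2*L
S = 1 (S = (2*1 - 3)² = (2 - 3)² = (-1)² = 1)
Y = -27/61 (Y = (-74 + 47)/(1 + 60) = -27/61 ≈ -0.44262)
(12 - 1*(-13)) + Y*58 = (12 - 1*(-13)) - 27/61*58 = (12 + 13) - 1566/61 = 25 - 1566/61 = -41/61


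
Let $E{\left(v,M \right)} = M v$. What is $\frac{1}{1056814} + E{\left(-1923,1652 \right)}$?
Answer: $- \frac{3357282487943}{1056814} \approx -3.1768 \cdot 10^{6}$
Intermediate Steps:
$\frac{1}{1056814} + E{\left(-1923,1652 \right)} = \frac{1}{1056814} + 1652 \left(-1923\right) = \frac{1}{1056814} - 3176796 = - \frac{3357282487943}{1056814}$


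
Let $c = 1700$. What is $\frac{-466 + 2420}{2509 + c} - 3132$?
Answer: $- \frac{13180634}{4209} \approx -3131.5$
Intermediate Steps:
$\frac{-466 + 2420}{2509 + c} - 3132 = \frac{-466 + 2420}{2509 + 1700} - 3132 = \frac{1954}{4209} - 3132 = - \frac{13180634}{4209}$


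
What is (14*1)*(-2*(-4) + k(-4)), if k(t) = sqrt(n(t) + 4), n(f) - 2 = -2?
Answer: 140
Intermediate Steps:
n(f) = 0 (n(f) = 2 - 2 = 0)
k(t) = 2 (k(t) = sqrt(0 + 4) = sqrt(4) = 2)
(14*1)*(-2*(-4) + k(-4)) = (14*1)*(-2*(-4) + 2) = 14*(8 + 2) = 14*10 = 140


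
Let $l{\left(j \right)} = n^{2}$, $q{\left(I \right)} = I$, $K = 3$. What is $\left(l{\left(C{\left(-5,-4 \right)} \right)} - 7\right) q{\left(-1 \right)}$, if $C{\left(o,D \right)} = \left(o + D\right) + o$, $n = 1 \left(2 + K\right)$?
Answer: $-18$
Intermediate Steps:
$n = 5$ ($n = 1 \left(2 + 3\right) = 1 \cdot 5 = 5$)
$C{\left(o,D \right)} = D + 2 o$ ($C{\left(o,D \right)} = \left(D + o\right) + o = D + 2 o$)
$l{\left(j \right)} = 25$ ($l{\left(j \right)} = 5^{2} = 25$)
$\left(l{\left(C{\left(-5,-4 \right)} \right)} - 7\right) q{\left(-1 \right)} = \left(25 - 7\right) \left(-1\right) = 18 \left(-1\right) = -18$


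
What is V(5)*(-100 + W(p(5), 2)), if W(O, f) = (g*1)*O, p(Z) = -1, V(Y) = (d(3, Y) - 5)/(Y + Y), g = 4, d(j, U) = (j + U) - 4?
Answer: 52/5 ≈ 10.400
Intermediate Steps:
d(j, U) = -4 + U + j (d(j, U) = (U + j) - 4 = -4 + U + j)
V(Y) = (-6 + Y)/(2*Y) (V(Y) = ((-4 + Y + 3) - 5)/(Y + Y) = ((-1 + Y) - 5)/((2*Y)) = (-6 + Y)*(1/(2*Y)) = (-6 + Y)/(2*Y))
W(O, f) = 4*O (W(O, f) = (4*1)*O = 4*O)
V(5)*(-100 + W(p(5), 2)) = ((½)*(-6 + 5)/5)*(-100 + 4*(-1)) = ((½)*(⅕)*(-1))*(-100 - 4) = -⅒*(-104) = 52/5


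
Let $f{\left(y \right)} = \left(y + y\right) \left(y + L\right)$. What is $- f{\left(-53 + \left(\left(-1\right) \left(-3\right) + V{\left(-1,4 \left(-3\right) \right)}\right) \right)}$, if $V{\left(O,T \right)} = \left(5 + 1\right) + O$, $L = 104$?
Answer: $5310$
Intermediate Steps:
$V{\left(O,T \right)} = 6 + O$
$f{\left(y \right)} = 2 y \left(104 + y\right)$ ($f{\left(y \right)} = \left(y + y\right) \left(y + 104\right) = 2 y \left(104 + y\right)$)
$- f{\left(-53 + \left(\left(-1\right) \left(-3\right) + V{\left(-1,4 \left(-3\right) \right)}\right) \right)} = - 2 \left(-53 + \left(\left(-1\right) \left(-3\right) + \left(6 - 1\right)\right)\right) \left(104 + \left(-53 + \left(\left(-1\right) \left(-3\right) + \left(6 - 1\right)\right)\right)\right) = - 2 \left(-53 + \left(3 + 5\right)\right) \left(104 + \left(-53 + \left(3 + 5\right)\right)\right) = - 2 \left(-53 + 8\right) \left(104 + \left(-53 + 8\right)\right) = - 2 \left(-45\right) \left(104 - 45\right) = - 2 \left(-45\right) 59 = \left(-1\right) \left(-5310\right) = 5310$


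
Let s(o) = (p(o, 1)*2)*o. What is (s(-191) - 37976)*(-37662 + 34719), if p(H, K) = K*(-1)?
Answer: 110639142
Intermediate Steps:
p(H, K) = -K
s(o) = -2*o (s(o) = (-1*1*2)*o = (-1*2)*o = -2*o)
(s(-191) - 37976)*(-37662 + 34719) = (-2*(-191) - 37976)*(-37662 + 34719) = (382 - 37976)*(-2943) = -37594*(-2943) = 110639142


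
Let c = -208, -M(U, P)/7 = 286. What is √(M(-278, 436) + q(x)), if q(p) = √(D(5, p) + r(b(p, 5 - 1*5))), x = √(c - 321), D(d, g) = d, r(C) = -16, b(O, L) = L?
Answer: √(-2002 + I*√11) ≈ 0.0371 + 44.744*I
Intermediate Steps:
M(U, P) = -2002 (M(U, P) = -7*286 = -2002)
x = 23*I (x = √(-208 - 321) = √(-529) = 23*I ≈ 23.0*I)
q(p) = I*√11 (q(p) = √(5 - 16) = √(-11) = I*√11)
√(M(-278, 436) + q(x)) = √(-2002 + I*√11)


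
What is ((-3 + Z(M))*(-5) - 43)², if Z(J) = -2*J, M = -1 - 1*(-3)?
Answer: 64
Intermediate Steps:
M = 2 (M = -1 + 3 = 2)
((-3 + Z(M))*(-5) - 43)² = ((-3 - 2*2)*(-5) - 43)² = ((-3 - 4)*(-5) - 43)² = (-7*(-5) - 43)² = (35 - 43)² = (-8)² = 64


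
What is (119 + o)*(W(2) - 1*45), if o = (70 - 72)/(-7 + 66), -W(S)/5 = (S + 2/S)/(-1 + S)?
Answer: -421140/59 ≈ -7138.0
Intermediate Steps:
W(S) = -5*(S + 2/S)/(-1 + S)
o = -2/59 ≈ -0.033898
(119 + o)*(W(2) - 1*45) = (119 - 2/59)*(5*(-2 - 1*2**2)/(2*(-1 + 2)) - 1*45) = 7019*(5*(1/2)*(-2 - 1*4)/1 - 45)/59 = 7019*(5*(1/2)*1*(-2 - 4) - 45)/59 = 7019*(5*(1/2)*1*(-6) - 45)/59 = 7019*(-15 - 45)/59 = (7019/59)*(-60) = -421140/59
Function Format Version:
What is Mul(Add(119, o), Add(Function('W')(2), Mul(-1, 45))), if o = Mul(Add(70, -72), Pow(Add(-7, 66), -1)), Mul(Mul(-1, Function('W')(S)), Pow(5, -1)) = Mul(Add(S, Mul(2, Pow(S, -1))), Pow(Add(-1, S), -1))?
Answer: Rational(-421140, 59) ≈ -7138.0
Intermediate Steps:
Function('W')(S) = Mul(-5, Pow(Add(-1, S), -1), Add(S, Mul(2, Pow(S, -1)))) (Function('W')(S) = Mul(-5, Mul(Add(S, Mul(2, Pow(S, -1))), Pow(Add(-1, S), -1))) = Mul(-5, Mul(Pow(Add(-1, S), -1), Add(S, Mul(2, Pow(S, -1))))) = Mul(-5, Pow(Add(-1, S), -1), Add(S, Mul(2, Pow(S, -1)))))
o = Rational(-2, 59) (o = Mul(-2, Pow(59, -1)) = Mul(-2, Rational(1, 59)) = Rational(-2, 59) ≈ -0.033898)
Mul(Add(119, o), Add(Function('W')(2), Mul(-1, 45))) = Mul(Add(119, Rational(-2, 59)), Add(Mul(5, Pow(2, -1), Pow(Add(-1, 2), -1), Add(-2, Mul(-1, Pow(2, 2)))), Mul(-1, 45))) = Mul(Rational(7019, 59), Add(Mul(5, Rational(1, 2), Pow(1, -1), Add(-2, Mul(-1, 4))), -45)) = Mul(Rational(7019, 59), Add(Mul(5, Rational(1, 2), 1, Add(-2, -4)), -45)) = Mul(Rational(7019, 59), Add(Mul(5, Rational(1, 2), 1, -6), -45)) = Mul(Rational(7019, 59), Add(-15, -45)) = Mul(Rational(7019, 59), -60) = Rational(-421140, 59)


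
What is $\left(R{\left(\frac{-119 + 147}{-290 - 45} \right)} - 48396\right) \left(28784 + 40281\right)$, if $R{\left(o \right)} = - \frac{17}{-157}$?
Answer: $- \frac{524766575075}{157} \approx -3.3425 \cdot 10^{9}$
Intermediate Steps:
$R{\left(o \right)} = \frac{17}{157}$ ($R{\left(o \right)} = \left(-17\right) \left(- \frac{1}{157}\right) = \frac{17}{157}$)
$\left(R{\left(\frac{-119 + 147}{-290 - 45} \right)} - 48396\right) \left(28784 + 40281\right) = \left(\frac{17}{157} - 48396\right) \left(28784 + 40281\right) = \left(- \frac{7598155}{157}\right) 69065 = - \frac{524766575075}{157}$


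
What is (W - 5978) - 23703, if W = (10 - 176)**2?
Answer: -2125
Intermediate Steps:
W = 27556 (W = (-166)**2 = 27556)
(W - 5978) - 23703 = (27556 - 5978) - 23703 = 21578 - 23703 = -2125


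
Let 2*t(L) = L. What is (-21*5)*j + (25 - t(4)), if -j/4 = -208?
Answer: -87337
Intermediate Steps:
j = 832 (j = -4*(-208) = 832)
t(L) = L/2
(-21*5)*j + (25 - t(4)) = -21*5*832 + (25 - 4/2) = -105*832 + (25 - 1*2) = -87360 + (25 - 2) = -87360 + 23 = -87337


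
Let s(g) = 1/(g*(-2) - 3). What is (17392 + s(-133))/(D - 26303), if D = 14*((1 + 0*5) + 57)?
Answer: -1524699/2234711 ≈ -0.68228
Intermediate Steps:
s(g) = 1/(-3 - 2*g) (s(g) = 1/(-2*g - 3) = 1/(-3 - 2*g))
D = 812 (D = 14*((1 + 0) + 57) = 14*(1 + 57) = 14*58 = 812)
(17392 + s(-133))/(D - 26303) = (17392 - 1/(3 + 2*(-133)))/(812 - 26303) = (17392 - 1/(3 - 266))/(-25491) = (17392 - 1/(-263))*(-1/25491) = (17392 - 1*(-1/263))*(-1/25491) = (17392 + 1/263)*(-1/25491) = (4574097/263)*(-1/25491) = -1524699/2234711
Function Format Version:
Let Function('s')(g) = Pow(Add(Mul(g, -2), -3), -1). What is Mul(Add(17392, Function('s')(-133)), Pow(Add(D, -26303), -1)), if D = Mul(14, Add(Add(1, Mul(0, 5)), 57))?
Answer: Rational(-1524699, 2234711) ≈ -0.68228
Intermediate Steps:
Function('s')(g) = Pow(Add(-3, Mul(-2, g)), -1) (Function('s')(g) = Pow(Add(Mul(-2, g), -3), -1) = Pow(Add(-3, Mul(-2, g)), -1))
D = 812 (D = Mul(14, Add(Add(1, 0), 57)) = Mul(14, Add(1, 57)) = Mul(14, 58) = 812)
Mul(Add(17392, Function('s')(-133)), Pow(Add(D, -26303), -1)) = Mul(Add(17392, Mul(-1, Pow(Add(3, Mul(2, -133)), -1))), Pow(Add(812, -26303), -1)) = Mul(Add(17392, Mul(-1, Pow(Add(3, -266), -1))), Pow(-25491, -1)) = Mul(Add(17392, Mul(-1, Pow(-263, -1))), Rational(-1, 25491)) = Mul(Add(17392, Mul(-1, Rational(-1, 263))), Rational(-1, 25491)) = Mul(Add(17392, Rational(1, 263)), Rational(-1, 25491)) = Mul(Rational(4574097, 263), Rational(-1, 25491)) = Rational(-1524699, 2234711)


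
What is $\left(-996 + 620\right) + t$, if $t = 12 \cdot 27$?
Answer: $-52$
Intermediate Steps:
$t = 324$
$\left(-996 + 620\right) + t = \left(-996 + 620\right) + 324 = -376 + 324 = -52$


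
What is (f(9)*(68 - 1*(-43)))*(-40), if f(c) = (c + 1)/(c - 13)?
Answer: 11100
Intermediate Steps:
f(c) = (1 + c)/(-13 + c)
(f(9)*(68 - 1*(-43)))*(-40) = (((1 + 9)/(-13 + 9))*(68 - 1*(-43)))*(-40) = ((10/(-4))*(68 + 43))*(-40) = (-1/4*10*111)*(-40) = -5/2*111*(-40) = -555/2*(-40) = 11100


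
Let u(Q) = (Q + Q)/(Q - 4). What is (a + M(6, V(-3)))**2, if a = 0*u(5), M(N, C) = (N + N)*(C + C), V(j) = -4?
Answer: 9216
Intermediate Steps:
M(N, C) = 4*C*N (M(N, C) = (2*N)*(2*C) = 4*C*N)
u(Q) = 2*Q/(-4 + Q) (u(Q) = (2*Q)/(-4 + Q) = 2*Q/(-4 + Q))
a = 0 (a = 0*(2*5/(-4 + 5)) = 0*(2*5/1) = 0*(2*5*1) = 0*10 = 0)
(a + M(6, V(-3)))**2 = (0 + 4*(-4)*6)**2 = (0 - 96)**2 = (-96)**2 = 9216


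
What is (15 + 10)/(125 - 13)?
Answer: 25/112 ≈ 0.22321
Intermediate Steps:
(15 + 10)/(125 - 13) = 25/112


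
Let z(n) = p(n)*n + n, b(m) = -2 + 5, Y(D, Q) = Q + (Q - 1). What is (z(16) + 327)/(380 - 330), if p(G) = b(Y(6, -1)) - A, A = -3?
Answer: 439/50 ≈ 8.7800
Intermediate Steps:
Y(D, Q) = -1 + 2*Q (Y(D, Q) = Q + (-1 + Q) = -1 + 2*Q)
b(m) = 3
p(G) = 6 (p(G) = 3 - 1*(-3) = 3 + 3 = 6)
z(n) = 7*n (z(n) = 6*n + n = 7*n)
(z(16) + 327)/(380 - 330) = (7*16 + 327)/(380 - 330) = (112 + 327)/50 = 439*(1/50) = 439/50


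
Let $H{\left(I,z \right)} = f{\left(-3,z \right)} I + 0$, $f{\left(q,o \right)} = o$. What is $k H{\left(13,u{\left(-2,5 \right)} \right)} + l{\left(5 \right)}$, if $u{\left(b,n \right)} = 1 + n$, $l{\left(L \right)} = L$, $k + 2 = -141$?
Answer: $-11149$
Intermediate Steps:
$k = -143$ ($k = -2 - 141 = -143$)
$H{\left(I,z \right)} = I z$ ($H{\left(I,z \right)} = z I + 0 = I z + 0 = I z$)
$k H{\left(13,u{\left(-2,5 \right)} \right)} + l{\left(5 \right)} = - 143 \cdot 13 \left(1 + 5\right) + 5 = - 143 \cdot 13 \cdot 6 + 5 = \left(-143\right) 78 + 5 = -11154 + 5 = -11149$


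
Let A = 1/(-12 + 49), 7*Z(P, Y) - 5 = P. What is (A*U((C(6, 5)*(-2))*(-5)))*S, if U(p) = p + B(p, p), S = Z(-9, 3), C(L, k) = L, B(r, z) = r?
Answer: -480/259 ≈ -1.8533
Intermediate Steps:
Z(P, Y) = 5/7 + P/7
A = 1/37 ≈ 0.027027
S = -4/7 (S = 5/7 + (1/7)*(-9) = 5/7 - 9/7 = -4/7 ≈ -0.57143)
U(p) = 2*p (U(p) = p + p = 2*p)
(A*U((C(6, 5)*(-2))*(-5)))*S = ((2*((6*(-2))*(-5)))/37)*(-4/7) = ((2*(-12*(-5)))/37)*(-4/7) = ((2*60)/37)*(-4/7) = ((1/37)*120)*(-4/7) = (120/37)*(-4/7) = -480/259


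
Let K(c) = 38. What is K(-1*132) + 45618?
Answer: 45656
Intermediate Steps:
K(-1*132) + 45618 = 38 + 45618 = 45656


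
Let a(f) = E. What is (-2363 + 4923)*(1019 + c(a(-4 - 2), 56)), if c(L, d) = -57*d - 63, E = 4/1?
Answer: -5724160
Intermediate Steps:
E = 4 (E = 4*1 = 4)
a(f) = 4
c(L, d) = -63 - 57*d
(-2363 + 4923)*(1019 + c(a(-4 - 2), 56)) = (-2363 + 4923)*(1019 + (-63 - 57*56)) = 2560*(1019 + (-63 - 3192)) = 2560*(1019 - 3255) = 2560*(-2236) = -5724160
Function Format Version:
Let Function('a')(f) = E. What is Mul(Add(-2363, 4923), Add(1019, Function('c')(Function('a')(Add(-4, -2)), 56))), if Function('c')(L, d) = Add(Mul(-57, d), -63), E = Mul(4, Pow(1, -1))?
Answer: -5724160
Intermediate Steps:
E = 4 (E = Mul(4, 1) = 4)
Function('a')(f) = 4
Function('c')(L, d) = Add(-63, Mul(-57, d))
Mul(Add(-2363, 4923), Add(1019, Function('c')(Function('a')(Add(-4, -2)), 56))) = Mul(Add(-2363, 4923), Add(1019, Add(-63, Mul(-57, 56)))) = Mul(2560, Add(1019, Add(-63, -3192))) = Mul(2560, Add(1019, -3255)) = Mul(2560, -2236) = -5724160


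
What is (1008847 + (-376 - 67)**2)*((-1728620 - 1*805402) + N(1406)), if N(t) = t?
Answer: -3052045411136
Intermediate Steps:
(1008847 + (-376 - 67)**2)*((-1728620 - 1*805402) + N(1406)) = (1008847 + (-376 - 67)**2)*((-1728620 - 1*805402) + 1406) = (1008847 + (-443)**2)*((-1728620 - 805402) + 1406) = (1008847 + 196249)*(-2534022 + 1406) = 1205096*(-2532616) = -3052045411136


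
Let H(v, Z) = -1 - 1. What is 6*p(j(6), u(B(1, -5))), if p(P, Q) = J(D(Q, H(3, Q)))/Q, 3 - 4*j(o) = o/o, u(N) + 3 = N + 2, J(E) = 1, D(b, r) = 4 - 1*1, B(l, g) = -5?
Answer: -1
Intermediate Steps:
H(v, Z) = -2
D(b, r) = 3 (D(b, r) = 4 - 1 = 3)
u(N) = -1 + N (u(N) = -3 + (N + 2) = -3 + (2 + N) = -1 + N)
j(o) = ½ (j(o) = ¾ - o/(4*o) = ¾ - ¼*1 = ¾ - ¼ = ½)
p(P, Q) = 1/Q
6*p(j(6), u(B(1, -5))) = 6/(-1 - 5) = 6/(-6) = 6*(-⅙) = -1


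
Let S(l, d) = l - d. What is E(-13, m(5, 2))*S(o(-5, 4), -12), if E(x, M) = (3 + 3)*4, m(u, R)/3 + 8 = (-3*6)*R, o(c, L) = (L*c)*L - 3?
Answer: -1704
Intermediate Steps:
o(c, L) = -3 + c*L² (o(c, L) = c*L² - 3 = -3 + c*L²)
m(u, R) = -24 - 54*R (m(u, R) = -24 + 3*((-3*6)*R) = -24 + 3*(-18*R) = -24 - 54*R)
E(x, M) = 24 (E(x, M) = 6*4 = 24)
E(-13, m(5, 2))*S(o(-5, 4), -12) = 24*((-3 - 5*4²) - 1*(-12)) = 24*((-3 - 5*16) + 12) = 24*((-3 - 80) + 12) = 24*(-83 + 12) = 24*(-71) = -1704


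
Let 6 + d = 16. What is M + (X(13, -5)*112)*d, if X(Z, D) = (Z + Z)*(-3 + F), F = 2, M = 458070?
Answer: 428950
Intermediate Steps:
d = 10 (d = -6 + 16 = 10)
X(Z, D) = -2*Z (X(Z, D) = (Z + Z)*(-3 + 2) = (2*Z)*(-1) = -2*Z)
M + (X(13, -5)*112)*d = 458070 + (-2*13*112)*10 = 458070 - 26*112*10 = 458070 - 2912*10 = 458070 - 29120 = 428950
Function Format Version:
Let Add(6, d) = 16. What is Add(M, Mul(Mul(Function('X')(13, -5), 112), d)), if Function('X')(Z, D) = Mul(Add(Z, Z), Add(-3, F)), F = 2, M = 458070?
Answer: 428950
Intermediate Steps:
d = 10 (d = Add(-6, 16) = 10)
Function('X')(Z, D) = Mul(-2, Z) (Function('X')(Z, D) = Mul(Add(Z, Z), Add(-3, 2)) = Mul(Mul(2, Z), -1) = Mul(-2, Z))
Add(M, Mul(Mul(Function('X')(13, -5), 112), d)) = Add(458070, Mul(Mul(Mul(-2, 13), 112), 10)) = Add(458070, Mul(Mul(-26, 112), 10)) = Add(458070, Mul(-2912, 10)) = Add(458070, -29120) = 428950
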